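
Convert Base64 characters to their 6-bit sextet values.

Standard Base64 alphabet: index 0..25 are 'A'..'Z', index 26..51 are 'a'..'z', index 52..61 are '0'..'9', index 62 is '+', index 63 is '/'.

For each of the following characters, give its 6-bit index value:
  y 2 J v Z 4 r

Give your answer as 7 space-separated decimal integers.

Answer: 50 54 9 47 25 56 43

Derivation:
'y': a..z range, 26 + ord('y') − ord('a') = 50
'2': 0..9 range, 52 + ord('2') − ord('0') = 54
'J': A..Z range, ord('J') − ord('A') = 9
'v': a..z range, 26 + ord('v') − ord('a') = 47
'Z': A..Z range, ord('Z') − ord('A') = 25
'4': 0..9 range, 52 + ord('4') − ord('0') = 56
'r': a..z range, 26 + ord('r') − ord('a') = 43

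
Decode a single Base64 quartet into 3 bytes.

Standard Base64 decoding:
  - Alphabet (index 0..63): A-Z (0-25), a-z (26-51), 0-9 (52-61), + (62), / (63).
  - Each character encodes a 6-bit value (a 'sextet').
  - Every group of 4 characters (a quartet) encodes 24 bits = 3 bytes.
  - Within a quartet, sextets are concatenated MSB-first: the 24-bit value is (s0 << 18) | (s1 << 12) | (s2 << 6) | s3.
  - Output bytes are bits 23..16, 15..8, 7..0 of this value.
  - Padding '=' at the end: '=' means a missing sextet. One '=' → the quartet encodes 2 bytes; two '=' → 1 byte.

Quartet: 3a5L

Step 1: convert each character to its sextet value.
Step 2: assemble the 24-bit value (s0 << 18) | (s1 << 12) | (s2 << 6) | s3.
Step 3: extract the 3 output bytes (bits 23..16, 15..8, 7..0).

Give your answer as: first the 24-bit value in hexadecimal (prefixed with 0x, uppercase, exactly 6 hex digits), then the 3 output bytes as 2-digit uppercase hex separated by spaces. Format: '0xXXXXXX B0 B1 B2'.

Sextets: 3=55, a=26, 5=57, L=11
24-bit: (55<<18) | (26<<12) | (57<<6) | 11
      = 0xDC0000 | 0x01A000 | 0x000E40 | 0x00000B
      = 0xDDAE4B
Bytes: (v>>16)&0xFF=DD, (v>>8)&0xFF=AE, v&0xFF=4B

Answer: 0xDDAE4B DD AE 4B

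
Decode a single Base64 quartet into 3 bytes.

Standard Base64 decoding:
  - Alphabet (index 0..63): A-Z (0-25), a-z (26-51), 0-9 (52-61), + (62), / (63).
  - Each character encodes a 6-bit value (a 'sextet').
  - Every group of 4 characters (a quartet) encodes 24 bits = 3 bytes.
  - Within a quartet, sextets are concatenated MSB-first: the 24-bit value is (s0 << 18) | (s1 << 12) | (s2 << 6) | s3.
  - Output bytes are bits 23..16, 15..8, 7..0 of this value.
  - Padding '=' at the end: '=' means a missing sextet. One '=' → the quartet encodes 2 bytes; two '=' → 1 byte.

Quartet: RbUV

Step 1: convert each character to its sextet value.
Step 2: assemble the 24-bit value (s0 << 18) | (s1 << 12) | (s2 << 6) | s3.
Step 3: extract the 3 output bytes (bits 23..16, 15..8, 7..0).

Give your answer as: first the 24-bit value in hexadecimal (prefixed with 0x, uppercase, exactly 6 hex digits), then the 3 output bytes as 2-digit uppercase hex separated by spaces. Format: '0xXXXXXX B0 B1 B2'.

Sextets: R=17, b=27, U=20, V=21
24-bit: (17<<18) | (27<<12) | (20<<6) | 21
      = 0x440000 | 0x01B000 | 0x000500 | 0x000015
      = 0x45B515
Bytes: (v>>16)&0xFF=45, (v>>8)&0xFF=B5, v&0xFF=15

Answer: 0x45B515 45 B5 15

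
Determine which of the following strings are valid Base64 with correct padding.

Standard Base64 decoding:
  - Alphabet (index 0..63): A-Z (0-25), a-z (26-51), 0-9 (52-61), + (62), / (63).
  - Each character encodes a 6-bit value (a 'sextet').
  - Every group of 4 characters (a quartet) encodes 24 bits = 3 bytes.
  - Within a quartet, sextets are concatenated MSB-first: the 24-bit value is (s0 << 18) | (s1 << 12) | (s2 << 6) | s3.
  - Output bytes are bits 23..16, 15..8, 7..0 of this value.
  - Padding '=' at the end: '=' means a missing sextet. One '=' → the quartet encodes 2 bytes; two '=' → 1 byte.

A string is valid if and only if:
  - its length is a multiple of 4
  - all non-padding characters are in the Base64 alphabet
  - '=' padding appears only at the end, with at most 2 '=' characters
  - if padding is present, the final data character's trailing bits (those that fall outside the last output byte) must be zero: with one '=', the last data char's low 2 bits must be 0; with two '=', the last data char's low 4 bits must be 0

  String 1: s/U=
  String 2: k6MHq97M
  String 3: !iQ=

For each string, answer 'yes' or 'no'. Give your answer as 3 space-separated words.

String 1: 's/U=' → valid
String 2: 'k6MHq97M' → valid
String 3: '!iQ=' → invalid (bad char(s): ['!'])

Answer: yes yes no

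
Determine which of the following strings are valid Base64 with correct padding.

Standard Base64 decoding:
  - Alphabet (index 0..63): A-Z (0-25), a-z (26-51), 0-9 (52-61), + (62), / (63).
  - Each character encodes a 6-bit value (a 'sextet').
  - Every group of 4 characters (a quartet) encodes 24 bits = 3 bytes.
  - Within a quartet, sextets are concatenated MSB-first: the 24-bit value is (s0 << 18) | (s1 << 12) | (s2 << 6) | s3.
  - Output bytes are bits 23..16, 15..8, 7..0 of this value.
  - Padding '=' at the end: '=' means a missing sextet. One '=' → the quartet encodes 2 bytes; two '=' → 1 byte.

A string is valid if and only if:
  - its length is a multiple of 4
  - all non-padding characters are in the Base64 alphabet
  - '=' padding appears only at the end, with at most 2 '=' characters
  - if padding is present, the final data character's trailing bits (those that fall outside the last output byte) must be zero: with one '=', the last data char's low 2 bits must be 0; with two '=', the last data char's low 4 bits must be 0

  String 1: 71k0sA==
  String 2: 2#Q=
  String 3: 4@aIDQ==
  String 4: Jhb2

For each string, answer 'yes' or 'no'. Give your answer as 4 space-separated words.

Answer: yes no no yes

Derivation:
String 1: '71k0sA==' → valid
String 2: '2#Q=' → invalid (bad char(s): ['#'])
String 3: '4@aIDQ==' → invalid (bad char(s): ['@'])
String 4: 'Jhb2' → valid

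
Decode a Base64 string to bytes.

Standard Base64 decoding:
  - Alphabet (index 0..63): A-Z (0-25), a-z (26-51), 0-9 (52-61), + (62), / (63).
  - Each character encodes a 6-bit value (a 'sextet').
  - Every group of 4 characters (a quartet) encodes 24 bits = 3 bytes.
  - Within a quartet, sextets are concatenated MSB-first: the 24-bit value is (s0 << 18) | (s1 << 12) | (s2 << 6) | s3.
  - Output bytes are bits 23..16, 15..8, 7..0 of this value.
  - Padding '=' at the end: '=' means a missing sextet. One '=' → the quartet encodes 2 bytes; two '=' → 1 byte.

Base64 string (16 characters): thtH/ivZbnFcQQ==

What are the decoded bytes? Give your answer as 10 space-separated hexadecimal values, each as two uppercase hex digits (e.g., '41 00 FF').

Answer: B6 1B 47 FE 2B D9 6E 71 5C 41

Derivation:
After char 0 ('t'=45): chars_in_quartet=1 acc=0x2D bytes_emitted=0
After char 1 ('h'=33): chars_in_quartet=2 acc=0xB61 bytes_emitted=0
After char 2 ('t'=45): chars_in_quartet=3 acc=0x2D86D bytes_emitted=0
After char 3 ('H'=7): chars_in_quartet=4 acc=0xB61B47 -> emit B6 1B 47, reset; bytes_emitted=3
After char 4 ('/'=63): chars_in_quartet=1 acc=0x3F bytes_emitted=3
After char 5 ('i'=34): chars_in_quartet=2 acc=0xFE2 bytes_emitted=3
After char 6 ('v'=47): chars_in_quartet=3 acc=0x3F8AF bytes_emitted=3
After char 7 ('Z'=25): chars_in_quartet=4 acc=0xFE2BD9 -> emit FE 2B D9, reset; bytes_emitted=6
After char 8 ('b'=27): chars_in_quartet=1 acc=0x1B bytes_emitted=6
After char 9 ('n'=39): chars_in_quartet=2 acc=0x6E7 bytes_emitted=6
After char 10 ('F'=5): chars_in_quartet=3 acc=0x1B9C5 bytes_emitted=6
After char 11 ('c'=28): chars_in_quartet=4 acc=0x6E715C -> emit 6E 71 5C, reset; bytes_emitted=9
After char 12 ('Q'=16): chars_in_quartet=1 acc=0x10 bytes_emitted=9
After char 13 ('Q'=16): chars_in_quartet=2 acc=0x410 bytes_emitted=9
Padding '==': partial quartet acc=0x410 -> emit 41; bytes_emitted=10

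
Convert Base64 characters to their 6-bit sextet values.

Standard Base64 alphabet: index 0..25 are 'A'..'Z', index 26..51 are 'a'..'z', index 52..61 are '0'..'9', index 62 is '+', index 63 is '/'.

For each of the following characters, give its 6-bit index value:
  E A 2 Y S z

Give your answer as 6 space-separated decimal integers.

'E': A..Z range, ord('E') − ord('A') = 4
'A': A..Z range, ord('A') − ord('A') = 0
'2': 0..9 range, 52 + ord('2') − ord('0') = 54
'Y': A..Z range, ord('Y') − ord('A') = 24
'S': A..Z range, ord('S') − ord('A') = 18
'z': a..z range, 26 + ord('z') − ord('a') = 51

Answer: 4 0 54 24 18 51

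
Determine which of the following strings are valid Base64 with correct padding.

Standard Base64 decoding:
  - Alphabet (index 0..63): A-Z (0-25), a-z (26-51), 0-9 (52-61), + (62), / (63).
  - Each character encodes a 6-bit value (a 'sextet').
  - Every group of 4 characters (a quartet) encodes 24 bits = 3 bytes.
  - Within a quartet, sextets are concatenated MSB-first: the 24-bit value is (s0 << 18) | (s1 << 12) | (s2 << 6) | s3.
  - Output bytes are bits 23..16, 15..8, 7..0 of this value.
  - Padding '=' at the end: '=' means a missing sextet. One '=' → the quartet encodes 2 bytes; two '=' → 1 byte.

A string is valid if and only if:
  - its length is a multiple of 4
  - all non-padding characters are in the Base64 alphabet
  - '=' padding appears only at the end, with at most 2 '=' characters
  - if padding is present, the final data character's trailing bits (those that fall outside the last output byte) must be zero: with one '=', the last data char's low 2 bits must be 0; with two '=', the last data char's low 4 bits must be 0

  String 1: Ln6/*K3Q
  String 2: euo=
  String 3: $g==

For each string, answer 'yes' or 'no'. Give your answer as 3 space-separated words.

Answer: no yes no

Derivation:
String 1: 'Ln6/*K3Q' → invalid (bad char(s): ['*'])
String 2: 'euo=' → valid
String 3: '$g==' → invalid (bad char(s): ['$'])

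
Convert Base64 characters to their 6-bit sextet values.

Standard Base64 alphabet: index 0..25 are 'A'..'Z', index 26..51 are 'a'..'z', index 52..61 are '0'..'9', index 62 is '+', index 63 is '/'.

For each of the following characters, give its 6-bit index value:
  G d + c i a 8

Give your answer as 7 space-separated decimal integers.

Answer: 6 29 62 28 34 26 60

Derivation:
'G': A..Z range, ord('G') − ord('A') = 6
'd': a..z range, 26 + ord('d') − ord('a') = 29
'+': index 62
'c': a..z range, 26 + ord('c') − ord('a') = 28
'i': a..z range, 26 + ord('i') − ord('a') = 34
'a': a..z range, 26 + ord('a') − ord('a') = 26
'8': 0..9 range, 52 + ord('8') − ord('0') = 60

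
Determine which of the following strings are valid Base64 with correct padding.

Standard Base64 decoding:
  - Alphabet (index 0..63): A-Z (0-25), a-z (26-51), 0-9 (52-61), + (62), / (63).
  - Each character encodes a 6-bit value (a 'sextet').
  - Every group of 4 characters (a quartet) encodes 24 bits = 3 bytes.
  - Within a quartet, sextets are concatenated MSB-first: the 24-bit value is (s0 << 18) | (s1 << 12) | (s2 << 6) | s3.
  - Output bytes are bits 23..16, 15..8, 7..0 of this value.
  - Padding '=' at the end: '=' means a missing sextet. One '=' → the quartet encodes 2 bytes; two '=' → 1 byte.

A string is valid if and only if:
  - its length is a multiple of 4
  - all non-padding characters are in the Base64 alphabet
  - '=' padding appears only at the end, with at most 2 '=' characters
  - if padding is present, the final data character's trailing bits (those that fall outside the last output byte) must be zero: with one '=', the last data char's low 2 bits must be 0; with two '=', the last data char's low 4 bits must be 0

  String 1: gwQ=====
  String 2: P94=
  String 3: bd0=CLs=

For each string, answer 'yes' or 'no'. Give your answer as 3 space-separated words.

Answer: no yes no

Derivation:
String 1: 'gwQ=====' → invalid (5 pad chars (max 2))
String 2: 'P94=' → valid
String 3: 'bd0=CLs=' → invalid (bad char(s): ['=']; '=' in middle)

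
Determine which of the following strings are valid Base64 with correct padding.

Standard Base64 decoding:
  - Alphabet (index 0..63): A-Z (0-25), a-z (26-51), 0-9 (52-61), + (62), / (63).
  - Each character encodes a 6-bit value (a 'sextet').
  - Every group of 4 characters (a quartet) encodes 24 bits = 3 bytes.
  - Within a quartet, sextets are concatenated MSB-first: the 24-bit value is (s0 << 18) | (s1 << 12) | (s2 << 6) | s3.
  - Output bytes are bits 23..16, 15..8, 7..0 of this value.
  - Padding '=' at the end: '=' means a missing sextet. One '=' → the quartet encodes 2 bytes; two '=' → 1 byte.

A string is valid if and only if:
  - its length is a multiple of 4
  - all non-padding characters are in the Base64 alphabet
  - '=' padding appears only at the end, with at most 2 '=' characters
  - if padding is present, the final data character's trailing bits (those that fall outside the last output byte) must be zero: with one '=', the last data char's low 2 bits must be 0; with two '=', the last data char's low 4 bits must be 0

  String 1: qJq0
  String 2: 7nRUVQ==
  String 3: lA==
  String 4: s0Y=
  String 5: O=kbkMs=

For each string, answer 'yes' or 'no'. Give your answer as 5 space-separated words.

Answer: yes yes yes yes no

Derivation:
String 1: 'qJq0' → valid
String 2: '7nRUVQ==' → valid
String 3: 'lA==' → valid
String 4: 's0Y=' → valid
String 5: 'O=kbkMs=' → invalid (bad char(s): ['=']; '=' in middle)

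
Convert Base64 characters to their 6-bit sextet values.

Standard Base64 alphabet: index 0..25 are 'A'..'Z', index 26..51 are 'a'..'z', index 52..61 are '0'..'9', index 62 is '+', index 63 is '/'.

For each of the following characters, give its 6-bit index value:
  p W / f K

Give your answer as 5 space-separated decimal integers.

Answer: 41 22 63 31 10

Derivation:
'p': a..z range, 26 + ord('p') − ord('a') = 41
'W': A..Z range, ord('W') − ord('A') = 22
'/': index 63
'f': a..z range, 26 + ord('f') − ord('a') = 31
'K': A..Z range, ord('K') − ord('A') = 10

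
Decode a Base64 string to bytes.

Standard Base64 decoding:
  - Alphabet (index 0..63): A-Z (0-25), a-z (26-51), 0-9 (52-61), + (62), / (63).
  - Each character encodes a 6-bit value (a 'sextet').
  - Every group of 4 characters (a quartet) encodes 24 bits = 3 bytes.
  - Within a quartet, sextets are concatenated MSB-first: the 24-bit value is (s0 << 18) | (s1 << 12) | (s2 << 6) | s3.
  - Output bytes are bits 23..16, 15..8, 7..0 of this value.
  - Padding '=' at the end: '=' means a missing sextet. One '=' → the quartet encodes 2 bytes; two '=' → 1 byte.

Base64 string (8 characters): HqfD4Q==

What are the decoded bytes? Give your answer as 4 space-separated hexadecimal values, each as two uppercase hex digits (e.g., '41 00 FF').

Answer: 1E A7 C3 E1

Derivation:
After char 0 ('H'=7): chars_in_quartet=1 acc=0x7 bytes_emitted=0
After char 1 ('q'=42): chars_in_quartet=2 acc=0x1EA bytes_emitted=0
After char 2 ('f'=31): chars_in_quartet=3 acc=0x7A9F bytes_emitted=0
After char 3 ('D'=3): chars_in_quartet=4 acc=0x1EA7C3 -> emit 1E A7 C3, reset; bytes_emitted=3
After char 4 ('4'=56): chars_in_quartet=1 acc=0x38 bytes_emitted=3
After char 5 ('Q'=16): chars_in_quartet=2 acc=0xE10 bytes_emitted=3
Padding '==': partial quartet acc=0xE10 -> emit E1; bytes_emitted=4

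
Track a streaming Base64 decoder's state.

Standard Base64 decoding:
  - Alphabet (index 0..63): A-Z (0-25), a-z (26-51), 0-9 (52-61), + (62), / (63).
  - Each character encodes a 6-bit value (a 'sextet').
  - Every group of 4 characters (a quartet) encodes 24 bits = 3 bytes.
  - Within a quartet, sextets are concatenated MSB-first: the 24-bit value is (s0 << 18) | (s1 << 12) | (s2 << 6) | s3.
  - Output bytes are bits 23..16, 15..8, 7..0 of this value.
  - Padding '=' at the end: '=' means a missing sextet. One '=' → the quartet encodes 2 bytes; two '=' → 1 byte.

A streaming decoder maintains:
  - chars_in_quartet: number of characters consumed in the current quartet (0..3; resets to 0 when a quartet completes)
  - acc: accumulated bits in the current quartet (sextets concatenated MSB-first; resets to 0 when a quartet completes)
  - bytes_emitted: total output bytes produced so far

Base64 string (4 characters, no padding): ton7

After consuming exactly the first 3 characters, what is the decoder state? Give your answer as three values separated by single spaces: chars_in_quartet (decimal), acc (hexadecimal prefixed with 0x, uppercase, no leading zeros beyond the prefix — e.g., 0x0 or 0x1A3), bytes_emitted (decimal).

After char 0 ('t'=45): chars_in_quartet=1 acc=0x2D bytes_emitted=0
After char 1 ('o'=40): chars_in_quartet=2 acc=0xB68 bytes_emitted=0
After char 2 ('n'=39): chars_in_quartet=3 acc=0x2DA27 bytes_emitted=0

Answer: 3 0x2DA27 0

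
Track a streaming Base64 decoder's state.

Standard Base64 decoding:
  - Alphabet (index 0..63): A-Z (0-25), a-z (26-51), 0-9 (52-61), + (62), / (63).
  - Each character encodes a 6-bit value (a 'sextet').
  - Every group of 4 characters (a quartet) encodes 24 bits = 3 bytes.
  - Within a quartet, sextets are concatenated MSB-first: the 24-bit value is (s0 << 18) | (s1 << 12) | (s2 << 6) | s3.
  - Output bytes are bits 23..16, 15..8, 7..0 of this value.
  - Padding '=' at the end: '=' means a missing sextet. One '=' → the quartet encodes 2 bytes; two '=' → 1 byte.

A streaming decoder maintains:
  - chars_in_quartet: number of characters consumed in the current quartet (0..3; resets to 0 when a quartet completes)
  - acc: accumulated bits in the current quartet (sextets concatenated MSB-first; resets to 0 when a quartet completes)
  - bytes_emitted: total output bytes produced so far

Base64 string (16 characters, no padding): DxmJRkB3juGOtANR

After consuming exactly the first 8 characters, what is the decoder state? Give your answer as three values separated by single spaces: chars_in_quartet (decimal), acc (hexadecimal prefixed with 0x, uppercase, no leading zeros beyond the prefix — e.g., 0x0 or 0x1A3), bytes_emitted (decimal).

After char 0 ('D'=3): chars_in_quartet=1 acc=0x3 bytes_emitted=0
After char 1 ('x'=49): chars_in_quartet=2 acc=0xF1 bytes_emitted=0
After char 2 ('m'=38): chars_in_quartet=3 acc=0x3C66 bytes_emitted=0
After char 3 ('J'=9): chars_in_quartet=4 acc=0xF1989 -> emit 0F 19 89, reset; bytes_emitted=3
After char 4 ('R'=17): chars_in_quartet=1 acc=0x11 bytes_emitted=3
After char 5 ('k'=36): chars_in_quartet=2 acc=0x464 bytes_emitted=3
After char 6 ('B'=1): chars_in_quartet=3 acc=0x11901 bytes_emitted=3
After char 7 ('3'=55): chars_in_quartet=4 acc=0x464077 -> emit 46 40 77, reset; bytes_emitted=6

Answer: 0 0x0 6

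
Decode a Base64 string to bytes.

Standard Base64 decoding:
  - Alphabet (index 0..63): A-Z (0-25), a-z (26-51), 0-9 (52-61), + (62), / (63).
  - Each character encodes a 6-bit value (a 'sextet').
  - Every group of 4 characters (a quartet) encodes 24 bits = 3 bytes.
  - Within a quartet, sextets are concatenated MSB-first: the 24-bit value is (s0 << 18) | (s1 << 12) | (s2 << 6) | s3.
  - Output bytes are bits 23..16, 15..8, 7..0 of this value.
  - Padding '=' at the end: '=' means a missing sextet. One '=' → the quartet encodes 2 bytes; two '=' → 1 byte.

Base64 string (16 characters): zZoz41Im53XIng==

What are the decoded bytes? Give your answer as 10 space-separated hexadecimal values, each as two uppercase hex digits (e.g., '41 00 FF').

After char 0 ('z'=51): chars_in_quartet=1 acc=0x33 bytes_emitted=0
After char 1 ('Z'=25): chars_in_quartet=2 acc=0xCD9 bytes_emitted=0
After char 2 ('o'=40): chars_in_quartet=3 acc=0x33668 bytes_emitted=0
After char 3 ('z'=51): chars_in_quartet=4 acc=0xCD9A33 -> emit CD 9A 33, reset; bytes_emitted=3
After char 4 ('4'=56): chars_in_quartet=1 acc=0x38 bytes_emitted=3
After char 5 ('1'=53): chars_in_quartet=2 acc=0xE35 bytes_emitted=3
After char 6 ('I'=8): chars_in_quartet=3 acc=0x38D48 bytes_emitted=3
After char 7 ('m'=38): chars_in_quartet=4 acc=0xE35226 -> emit E3 52 26, reset; bytes_emitted=6
After char 8 ('5'=57): chars_in_quartet=1 acc=0x39 bytes_emitted=6
After char 9 ('3'=55): chars_in_quartet=2 acc=0xE77 bytes_emitted=6
After char 10 ('X'=23): chars_in_quartet=3 acc=0x39DD7 bytes_emitted=6
After char 11 ('I'=8): chars_in_quartet=4 acc=0xE775C8 -> emit E7 75 C8, reset; bytes_emitted=9
After char 12 ('n'=39): chars_in_quartet=1 acc=0x27 bytes_emitted=9
After char 13 ('g'=32): chars_in_quartet=2 acc=0x9E0 bytes_emitted=9
Padding '==': partial quartet acc=0x9E0 -> emit 9E; bytes_emitted=10

Answer: CD 9A 33 E3 52 26 E7 75 C8 9E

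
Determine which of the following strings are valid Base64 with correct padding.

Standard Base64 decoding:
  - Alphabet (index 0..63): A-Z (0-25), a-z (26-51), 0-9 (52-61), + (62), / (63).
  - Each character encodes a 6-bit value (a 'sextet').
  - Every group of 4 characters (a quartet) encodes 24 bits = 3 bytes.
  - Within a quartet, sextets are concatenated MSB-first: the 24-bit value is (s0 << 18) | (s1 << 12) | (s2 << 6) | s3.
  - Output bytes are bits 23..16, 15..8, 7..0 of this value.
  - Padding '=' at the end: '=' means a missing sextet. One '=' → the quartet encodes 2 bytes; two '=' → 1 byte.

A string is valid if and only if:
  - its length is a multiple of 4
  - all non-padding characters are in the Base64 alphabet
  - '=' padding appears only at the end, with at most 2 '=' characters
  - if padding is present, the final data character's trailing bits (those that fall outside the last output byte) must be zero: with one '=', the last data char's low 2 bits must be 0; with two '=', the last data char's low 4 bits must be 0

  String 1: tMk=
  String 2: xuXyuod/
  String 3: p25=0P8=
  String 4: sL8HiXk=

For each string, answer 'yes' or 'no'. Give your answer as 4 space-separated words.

Answer: yes yes no yes

Derivation:
String 1: 'tMk=' → valid
String 2: 'xuXyuod/' → valid
String 3: 'p25=0P8=' → invalid (bad char(s): ['=']; '=' in middle)
String 4: 'sL8HiXk=' → valid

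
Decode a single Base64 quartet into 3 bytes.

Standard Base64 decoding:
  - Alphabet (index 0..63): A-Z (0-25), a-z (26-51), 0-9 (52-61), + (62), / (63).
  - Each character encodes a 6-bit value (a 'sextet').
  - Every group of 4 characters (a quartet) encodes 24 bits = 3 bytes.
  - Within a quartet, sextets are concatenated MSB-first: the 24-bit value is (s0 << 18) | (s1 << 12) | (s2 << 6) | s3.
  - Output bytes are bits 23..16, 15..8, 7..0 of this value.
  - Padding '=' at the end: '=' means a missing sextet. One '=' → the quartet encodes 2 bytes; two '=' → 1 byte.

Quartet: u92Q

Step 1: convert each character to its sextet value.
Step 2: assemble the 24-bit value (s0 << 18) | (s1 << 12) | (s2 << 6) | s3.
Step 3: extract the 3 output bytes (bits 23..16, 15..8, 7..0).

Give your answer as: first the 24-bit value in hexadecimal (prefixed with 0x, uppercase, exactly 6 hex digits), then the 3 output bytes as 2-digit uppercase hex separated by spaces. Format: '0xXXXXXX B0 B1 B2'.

Answer: 0xBBDD90 BB DD 90

Derivation:
Sextets: u=46, 9=61, 2=54, Q=16
24-bit: (46<<18) | (61<<12) | (54<<6) | 16
      = 0xB80000 | 0x03D000 | 0x000D80 | 0x000010
      = 0xBBDD90
Bytes: (v>>16)&0xFF=BB, (v>>8)&0xFF=DD, v&0xFF=90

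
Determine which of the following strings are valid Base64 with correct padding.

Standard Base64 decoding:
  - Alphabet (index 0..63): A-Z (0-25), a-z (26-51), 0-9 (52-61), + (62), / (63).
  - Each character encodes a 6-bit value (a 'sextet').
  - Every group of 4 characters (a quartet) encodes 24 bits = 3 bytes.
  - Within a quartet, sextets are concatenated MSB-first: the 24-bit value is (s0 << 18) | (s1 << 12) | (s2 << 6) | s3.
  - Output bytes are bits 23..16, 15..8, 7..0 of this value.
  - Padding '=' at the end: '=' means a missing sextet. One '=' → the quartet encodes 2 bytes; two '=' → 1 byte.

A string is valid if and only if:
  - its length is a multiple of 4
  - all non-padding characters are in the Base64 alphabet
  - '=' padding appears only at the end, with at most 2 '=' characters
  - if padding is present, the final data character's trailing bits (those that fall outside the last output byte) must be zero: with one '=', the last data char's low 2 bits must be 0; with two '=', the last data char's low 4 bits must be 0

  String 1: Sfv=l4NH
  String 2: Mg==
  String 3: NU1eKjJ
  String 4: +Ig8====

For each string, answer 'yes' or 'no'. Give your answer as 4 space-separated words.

String 1: 'Sfv=l4NH' → invalid (bad char(s): ['=']; '=' in middle)
String 2: 'Mg==' → valid
String 3: 'NU1eKjJ' → invalid (len=7 not mult of 4)
String 4: '+Ig8====' → invalid (4 pad chars (max 2))

Answer: no yes no no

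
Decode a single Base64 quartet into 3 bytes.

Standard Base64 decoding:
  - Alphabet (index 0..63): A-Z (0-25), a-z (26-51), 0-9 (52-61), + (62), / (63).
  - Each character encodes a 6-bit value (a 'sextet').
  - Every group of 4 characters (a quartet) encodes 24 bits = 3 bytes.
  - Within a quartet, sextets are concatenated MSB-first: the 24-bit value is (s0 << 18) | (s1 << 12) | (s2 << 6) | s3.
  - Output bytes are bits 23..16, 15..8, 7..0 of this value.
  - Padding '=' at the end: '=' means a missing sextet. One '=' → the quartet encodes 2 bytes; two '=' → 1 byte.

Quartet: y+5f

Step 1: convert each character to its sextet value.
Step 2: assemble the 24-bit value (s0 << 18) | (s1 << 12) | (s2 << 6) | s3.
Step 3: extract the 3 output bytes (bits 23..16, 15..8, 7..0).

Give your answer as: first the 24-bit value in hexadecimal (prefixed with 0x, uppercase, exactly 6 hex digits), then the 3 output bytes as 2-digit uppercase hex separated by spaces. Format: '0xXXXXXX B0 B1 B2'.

Answer: 0xCBEE5F CB EE 5F

Derivation:
Sextets: y=50, +=62, 5=57, f=31
24-bit: (50<<18) | (62<<12) | (57<<6) | 31
      = 0xC80000 | 0x03E000 | 0x000E40 | 0x00001F
      = 0xCBEE5F
Bytes: (v>>16)&0xFF=CB, (v>>8)&0xFF=EE, v&0xFF=5F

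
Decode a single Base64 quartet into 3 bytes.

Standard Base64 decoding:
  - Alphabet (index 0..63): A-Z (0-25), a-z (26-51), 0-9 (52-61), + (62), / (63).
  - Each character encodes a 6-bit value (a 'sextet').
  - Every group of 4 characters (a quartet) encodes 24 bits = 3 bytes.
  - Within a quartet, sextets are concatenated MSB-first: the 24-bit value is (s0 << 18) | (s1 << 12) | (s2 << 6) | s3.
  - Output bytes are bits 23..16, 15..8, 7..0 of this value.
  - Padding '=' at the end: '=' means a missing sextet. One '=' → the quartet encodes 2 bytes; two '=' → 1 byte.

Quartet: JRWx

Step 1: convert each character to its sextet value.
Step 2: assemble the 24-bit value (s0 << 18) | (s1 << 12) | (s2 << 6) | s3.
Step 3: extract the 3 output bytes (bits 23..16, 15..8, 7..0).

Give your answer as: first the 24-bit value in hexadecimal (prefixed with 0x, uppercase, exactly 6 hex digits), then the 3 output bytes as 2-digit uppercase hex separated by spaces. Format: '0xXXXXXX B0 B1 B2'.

Answer: 0x2515B1 25 15 B1

Derivation:
Sextets: J=9, R=17, W=22, x=49
24-bit: (9<<18) | (17<<12) | (22<<6) | 49
      = 0x240000 | 0x011000 | 0x000580 | 0x000031
      = 0x2515B1
Bytes: (v>>16)&0xFF=25, (v>>8)&0xFF=15, v&0xFF=B1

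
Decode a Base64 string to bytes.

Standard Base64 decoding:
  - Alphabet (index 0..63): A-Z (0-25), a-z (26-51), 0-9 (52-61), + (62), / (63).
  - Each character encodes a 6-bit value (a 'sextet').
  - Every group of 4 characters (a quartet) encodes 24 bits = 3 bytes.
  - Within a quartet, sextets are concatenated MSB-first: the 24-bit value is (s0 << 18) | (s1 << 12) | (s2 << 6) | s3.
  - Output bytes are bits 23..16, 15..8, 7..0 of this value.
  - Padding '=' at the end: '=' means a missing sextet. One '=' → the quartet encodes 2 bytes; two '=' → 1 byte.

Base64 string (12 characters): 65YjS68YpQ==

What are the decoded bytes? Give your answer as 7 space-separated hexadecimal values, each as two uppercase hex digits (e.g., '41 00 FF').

Answer: EB 96 23 4B AF 18 A5

Derivation:
After char 0 ('6'=58): chars_in_quartet=1 acc=0x3A bytes_emitted=0
After char 1 ('5'=57): chars_in_quartet=2 acc=0xEB9 bytes_emitted=0
After char 2 ('Y'=24): chars_in_quartet=3 acc=0x3AE58 bytes_emitted=0
After char 3 ('j'=35): chars_in_quartet=4 acc=0xEB9623 -> emit EB 96 23, reset; bytes_emitted=3
After char 4 ('S'=18): chars_in_quartet=1 acc=0x12 bytes_emitted=3
After char 5 ('6'=58): chars_in_quartet=2 acc=0x4BA bytes_emitted=3
After char 6 ('8'=60): chars_in_quartet=3 acc=0x12EBC bytes_emitted=3
After char 7 ('Y'=24): chars_in_quartet=4 acc=0x4BAF18 -> emit 4B AF 18, reset; bytes_emitted=6
After char 8 ('p'=41): chars_in_quartet=1 acc=0x29 bytes_emitted=6
After char 9 ('Q'=16): chars_in_quartet=2 acc=0xA50 bytes_emitted=6
Padding '==': partial quartet acc=0xA50 -> emit A5; bytes_emitted=7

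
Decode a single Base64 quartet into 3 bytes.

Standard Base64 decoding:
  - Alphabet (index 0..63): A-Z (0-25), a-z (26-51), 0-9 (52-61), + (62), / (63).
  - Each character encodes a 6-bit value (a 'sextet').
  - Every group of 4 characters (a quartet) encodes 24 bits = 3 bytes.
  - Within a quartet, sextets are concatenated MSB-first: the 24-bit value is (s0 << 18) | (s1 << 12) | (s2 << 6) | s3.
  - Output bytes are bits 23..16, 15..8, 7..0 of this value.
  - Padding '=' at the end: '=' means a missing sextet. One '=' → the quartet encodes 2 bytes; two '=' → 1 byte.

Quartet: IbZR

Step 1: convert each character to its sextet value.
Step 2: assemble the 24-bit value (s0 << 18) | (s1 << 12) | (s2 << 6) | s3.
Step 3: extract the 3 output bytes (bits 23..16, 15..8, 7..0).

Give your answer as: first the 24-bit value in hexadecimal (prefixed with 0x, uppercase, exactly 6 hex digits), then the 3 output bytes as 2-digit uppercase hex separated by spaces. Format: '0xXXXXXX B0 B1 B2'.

Answer: 0x21B651 21 B6 51

Derivation:
Sextets: I=8, b=27, Z=25, R=17
24-bit: (8<<18) | (27<<12) | (25<<6) | 17
      = 0x200000 | 0x01B000 | 0x000640 | 0x000011
      = 0x21B651
Bytes: (v>>16)&0xFF=21, (v>>8)&0xFF=B6, v&0xFF=51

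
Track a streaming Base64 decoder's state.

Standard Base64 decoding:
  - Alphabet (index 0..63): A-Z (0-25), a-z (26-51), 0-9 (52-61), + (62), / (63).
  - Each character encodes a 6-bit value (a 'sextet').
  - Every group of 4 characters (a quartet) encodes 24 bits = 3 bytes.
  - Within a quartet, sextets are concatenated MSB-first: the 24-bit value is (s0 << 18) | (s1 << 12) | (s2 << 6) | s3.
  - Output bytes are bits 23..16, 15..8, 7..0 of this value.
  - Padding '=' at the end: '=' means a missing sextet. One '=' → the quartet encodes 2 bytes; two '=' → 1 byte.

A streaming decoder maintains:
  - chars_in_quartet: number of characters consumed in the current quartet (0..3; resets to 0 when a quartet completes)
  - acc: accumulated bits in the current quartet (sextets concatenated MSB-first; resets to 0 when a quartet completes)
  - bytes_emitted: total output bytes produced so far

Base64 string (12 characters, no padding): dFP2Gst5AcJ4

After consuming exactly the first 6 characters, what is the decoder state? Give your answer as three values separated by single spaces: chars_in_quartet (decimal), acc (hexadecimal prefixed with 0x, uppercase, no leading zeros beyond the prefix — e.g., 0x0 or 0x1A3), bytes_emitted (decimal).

Answer: 2 0x1AC 3

Derivation:
After char 0 ('d'=29): chars_in_quartet=1 acc=0x1D bytes_emitted=0
After char 1 ('F'=5): chars_in_quartet=2 acc=0x745 bytes_emitted=0
After char 2 ('P'=15): chars_in_quartet=3 acc=0x1D14F bytes_emitted=0
After char 3 ('2'=54): chars_in_quartet=4 acc=0x7453F6 -> emit 74 53 F6, reset; bytes_emitted=3
After char 4 ('G'=6): chars_in_quartet=1 acc=0x6 bytes_emitted=3
After char 5 ('s'=44): chars_in_quartet=2 acc=0x1AC bytes_emitted=3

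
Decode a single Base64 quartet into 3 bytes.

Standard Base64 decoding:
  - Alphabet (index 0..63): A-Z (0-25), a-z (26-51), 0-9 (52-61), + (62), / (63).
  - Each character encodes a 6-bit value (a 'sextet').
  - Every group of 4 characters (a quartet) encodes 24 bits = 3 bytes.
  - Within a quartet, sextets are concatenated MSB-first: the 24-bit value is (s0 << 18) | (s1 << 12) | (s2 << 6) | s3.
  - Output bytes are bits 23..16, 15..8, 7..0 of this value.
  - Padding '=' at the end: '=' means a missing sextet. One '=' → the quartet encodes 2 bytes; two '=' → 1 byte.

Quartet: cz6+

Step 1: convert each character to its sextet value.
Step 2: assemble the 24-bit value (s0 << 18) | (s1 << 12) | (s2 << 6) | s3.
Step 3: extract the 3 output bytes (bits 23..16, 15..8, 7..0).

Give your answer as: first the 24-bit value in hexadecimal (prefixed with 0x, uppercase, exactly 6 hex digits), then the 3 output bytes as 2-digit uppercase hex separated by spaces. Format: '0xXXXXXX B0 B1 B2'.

Sextets: c=28, z=51, 6=58, +=62
24-bit: (28<<18) | (51<<12) | (58<<6) | 62
      = 0x700000 | 0x033000 | 0x000E80 | 0x00003E
      = 0x733EBE
Bytes: (v>>16)&0xFF=73, (v>>8)&0xFF=3E, v&0xFF=BE

Answer: 0x733EBE 73 3E BE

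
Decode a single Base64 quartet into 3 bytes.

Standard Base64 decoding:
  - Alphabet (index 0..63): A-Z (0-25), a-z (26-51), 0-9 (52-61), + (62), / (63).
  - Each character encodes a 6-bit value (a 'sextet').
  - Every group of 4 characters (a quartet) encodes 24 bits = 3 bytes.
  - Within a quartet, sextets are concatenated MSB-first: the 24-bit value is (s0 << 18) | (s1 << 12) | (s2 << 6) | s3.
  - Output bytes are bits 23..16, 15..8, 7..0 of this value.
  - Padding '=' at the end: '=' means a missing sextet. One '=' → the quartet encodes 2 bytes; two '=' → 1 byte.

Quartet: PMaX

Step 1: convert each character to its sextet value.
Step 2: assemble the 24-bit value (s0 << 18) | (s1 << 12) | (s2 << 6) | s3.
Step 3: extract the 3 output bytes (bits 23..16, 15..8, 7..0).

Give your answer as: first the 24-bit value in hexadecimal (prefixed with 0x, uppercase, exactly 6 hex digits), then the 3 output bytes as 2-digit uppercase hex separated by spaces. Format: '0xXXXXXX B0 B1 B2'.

Sextets: P=15, M=12, a=26, X=23
24-bit: (15<<18) | (12<<12) | (26<<6) | 23
      = 0x3C0000 | 0x00C000 | 0x000680 | 0x000017
      = 0x3CC697
Bytes: (v>>16)&0xFF=3C, (v>>8)&0xFF=C6, v&0xFF=97

Answer: 0x3CC697 3C C6 97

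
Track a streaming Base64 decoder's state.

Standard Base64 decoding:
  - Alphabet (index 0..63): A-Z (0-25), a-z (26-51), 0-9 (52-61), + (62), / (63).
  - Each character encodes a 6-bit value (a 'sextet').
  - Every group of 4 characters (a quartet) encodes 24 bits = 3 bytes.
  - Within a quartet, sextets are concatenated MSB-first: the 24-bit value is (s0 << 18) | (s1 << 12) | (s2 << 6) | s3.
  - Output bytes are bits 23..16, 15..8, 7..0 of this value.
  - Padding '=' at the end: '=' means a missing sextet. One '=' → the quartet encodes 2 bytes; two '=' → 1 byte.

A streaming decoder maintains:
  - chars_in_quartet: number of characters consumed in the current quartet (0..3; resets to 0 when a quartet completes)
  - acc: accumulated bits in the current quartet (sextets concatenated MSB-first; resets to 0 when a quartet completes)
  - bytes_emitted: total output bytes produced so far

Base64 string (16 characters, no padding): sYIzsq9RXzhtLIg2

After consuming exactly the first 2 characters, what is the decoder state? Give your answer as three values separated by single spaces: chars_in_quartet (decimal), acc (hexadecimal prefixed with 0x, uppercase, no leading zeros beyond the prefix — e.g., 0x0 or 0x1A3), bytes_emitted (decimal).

After char 0 ('s'=44): chars_in_quartet=1 acc=0x2C bytes_emitted=0
After char 1 ('Y'=24): chars_in_quartet=2 acc=0xB18 bytes_emitted=0

Answer: 2 0xB18 0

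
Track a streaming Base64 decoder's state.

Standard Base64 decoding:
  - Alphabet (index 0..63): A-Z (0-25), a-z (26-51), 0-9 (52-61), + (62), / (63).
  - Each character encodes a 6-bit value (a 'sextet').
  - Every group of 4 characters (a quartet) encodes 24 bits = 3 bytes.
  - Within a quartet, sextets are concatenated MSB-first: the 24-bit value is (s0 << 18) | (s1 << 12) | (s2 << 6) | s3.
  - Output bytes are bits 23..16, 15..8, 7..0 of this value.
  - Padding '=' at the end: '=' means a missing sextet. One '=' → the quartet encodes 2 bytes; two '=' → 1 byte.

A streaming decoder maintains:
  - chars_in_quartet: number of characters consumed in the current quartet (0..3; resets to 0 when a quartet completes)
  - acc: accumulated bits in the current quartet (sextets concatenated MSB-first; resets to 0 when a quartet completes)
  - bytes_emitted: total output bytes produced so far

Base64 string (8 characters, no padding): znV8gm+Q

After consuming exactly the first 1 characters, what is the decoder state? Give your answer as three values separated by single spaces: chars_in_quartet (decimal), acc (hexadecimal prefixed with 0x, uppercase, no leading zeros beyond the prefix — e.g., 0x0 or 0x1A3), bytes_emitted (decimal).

Answer: 1 0x33 0

Derivation:
After char 0 ('z'=51): chars_in_quartet=1 acc=0x33 bytes_emitted=0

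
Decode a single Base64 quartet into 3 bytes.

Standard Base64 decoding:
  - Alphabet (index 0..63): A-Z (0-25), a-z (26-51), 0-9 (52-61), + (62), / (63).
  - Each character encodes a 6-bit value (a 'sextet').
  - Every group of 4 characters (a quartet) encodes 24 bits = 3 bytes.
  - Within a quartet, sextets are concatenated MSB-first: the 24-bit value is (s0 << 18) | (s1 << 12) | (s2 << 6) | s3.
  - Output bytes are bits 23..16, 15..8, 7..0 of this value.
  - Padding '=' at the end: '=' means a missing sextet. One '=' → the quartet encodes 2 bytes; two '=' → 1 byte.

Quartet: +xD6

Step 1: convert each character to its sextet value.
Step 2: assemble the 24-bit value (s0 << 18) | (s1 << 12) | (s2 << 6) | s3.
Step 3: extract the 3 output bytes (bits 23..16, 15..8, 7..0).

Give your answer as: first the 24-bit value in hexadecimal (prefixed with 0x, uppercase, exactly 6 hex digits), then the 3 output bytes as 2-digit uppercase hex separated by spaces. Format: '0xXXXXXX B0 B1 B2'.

Answer: 0xFB10FA FB 10 FA

Derivation:
Sextets: +=62, x=49, D=3, 6=58
24-bit: (62<<18) | (49<<12) | (3<<6) | 58
      = 0xF80000 | 0x031000 | 0x0000C0 | 0x00003A
      = 0xFB10FA
Bytes: (v>>16)&0xFF=FB, (v>>8)&0xFF=10, v&0xFF=FA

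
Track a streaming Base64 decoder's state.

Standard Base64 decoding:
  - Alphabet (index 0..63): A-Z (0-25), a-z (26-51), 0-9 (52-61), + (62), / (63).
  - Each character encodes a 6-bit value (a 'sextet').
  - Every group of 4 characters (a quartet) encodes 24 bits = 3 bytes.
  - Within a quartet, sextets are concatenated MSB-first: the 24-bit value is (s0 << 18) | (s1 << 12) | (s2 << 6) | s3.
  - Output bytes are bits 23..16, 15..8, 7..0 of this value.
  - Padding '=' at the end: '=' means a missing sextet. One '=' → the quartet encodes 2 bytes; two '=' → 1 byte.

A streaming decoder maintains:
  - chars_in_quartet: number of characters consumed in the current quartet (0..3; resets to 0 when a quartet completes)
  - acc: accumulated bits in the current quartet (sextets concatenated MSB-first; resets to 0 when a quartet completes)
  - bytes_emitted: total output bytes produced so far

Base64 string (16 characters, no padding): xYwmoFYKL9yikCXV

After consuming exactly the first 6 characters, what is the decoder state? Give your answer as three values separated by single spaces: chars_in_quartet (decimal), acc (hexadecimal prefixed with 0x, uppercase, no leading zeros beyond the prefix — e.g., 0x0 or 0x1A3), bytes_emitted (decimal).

Answer: 2 0xA05 3

Derivation:
After char 0 ('x'=49): chars_in_quartet=1 acc=0x31 bytes_emitted=0
After char 1 ('Y'=24): chars_in_quartet=2 acc=0xC58 bytes_emitted=0
After char 2 ('w'=48): chars_in_quartet=3 acc=0x31630 bytes_emitted=0
After char 3 ('m'=38): chars_in_quartet=4 acc=0xC58C26 -> emit C5 8C 26, reset; bytes_emitted=3
After char 4 ('o'=40): chars_in_quartet=1 acc=0x28 bytes_emitted=3
After char 5 ('F'=5): chars_in_quartet=2 acc=0xA05 bytes_emitted=3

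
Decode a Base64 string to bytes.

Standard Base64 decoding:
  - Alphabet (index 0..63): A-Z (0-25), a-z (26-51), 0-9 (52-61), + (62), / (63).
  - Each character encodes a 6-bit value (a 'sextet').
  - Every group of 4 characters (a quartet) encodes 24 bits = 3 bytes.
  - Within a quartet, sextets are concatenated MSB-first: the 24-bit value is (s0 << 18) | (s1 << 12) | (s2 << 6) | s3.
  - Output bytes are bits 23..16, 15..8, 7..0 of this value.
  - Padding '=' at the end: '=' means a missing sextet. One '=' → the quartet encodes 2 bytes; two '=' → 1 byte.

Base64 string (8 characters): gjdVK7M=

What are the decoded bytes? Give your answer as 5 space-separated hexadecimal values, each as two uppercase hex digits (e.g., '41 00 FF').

After char 0 ('g'=32): chars_in_quartet=1 acc=0x20 bytes_emitted=0
After char 1 ('j'=35): chars_in_quartet=2 acc=0x823 bytes_emitted=0
After char 2 ('d'=29): chars_in_quartet=3 acc=0x208DD bytes_emitted=0
After char 3 ('V'=21): chars_in_quartet=4 acc=0x823755 -> emit 82 37 55, reset; bytes_emitted=3
After char 4 ('K'=10): chars_in_quartet=1 acc=0xA bytes_emitted=3
After char 5 ('7'=59): chars_in_quartet=2 acc=0x2BB bytes_emitted=3
After char 6 ('M'=12): chars_in_quartet=3 acc=0xAECC bytes_emitted=3
Padding '=': partial quartet acc=0xAECC -> emit 2B B3; bytes_emitted=5

Answer: 82 37 55 2B B3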